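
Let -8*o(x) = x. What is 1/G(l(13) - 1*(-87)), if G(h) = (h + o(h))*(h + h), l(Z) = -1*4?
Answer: 4/48223 ≈ 8.2948e-5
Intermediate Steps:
o(x) = -x/8
l(Z) = -4
G(h) = 7*h²/4 (G(h) = (h - h/8)*(h + h) = (7*h/8)*(2*h) = 7*h²/4)
1/G(l(13) - 1*(-87)) = 1/(7*(-4 - 1*(-87))²/4) = 1/(7*(-4 + 87)²/4) = 1/((7/4)*83²) = 1/((7/4)*6889) = 1/(48223/4) = 4/48223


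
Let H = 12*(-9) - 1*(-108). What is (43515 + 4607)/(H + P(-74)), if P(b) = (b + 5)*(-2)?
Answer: 24061/69 ≈ 348.71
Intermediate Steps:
P(b) = -10 - 2*b (P(b) = (5 + b)*(-2) = -10 - 2*b)
H = 0 (H = -108 + 108 = 0)
(43515 + 4607)/(H + P(-74)) = (43515 + 4607)/(0 + (-10 - 2*(-74))) = 48122/(0 + (-10 + 148)) = 48122/(0 + 138) = 48122/138 = 48122*(1/138) = 24061/69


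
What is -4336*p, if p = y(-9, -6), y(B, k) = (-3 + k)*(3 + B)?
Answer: -234144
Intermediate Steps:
p = 54 (p = -9 - 3*(-9) + 3*(-6) - 9*(-6) = -9 + 27 - 18 + 54 = 54)
-4336*p = -4336*54 = -234144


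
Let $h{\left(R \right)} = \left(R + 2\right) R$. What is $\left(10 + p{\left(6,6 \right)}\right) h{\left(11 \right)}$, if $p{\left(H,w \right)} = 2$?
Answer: $1716$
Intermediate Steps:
$h{\left(R \right)} = R \left(2 + R\right)$ ($h{\left(R \right)} = \left(2 + R\right) R = R \left(2 + R\right)$)
$\left(10 + p{\left(6,6 \right)}\right) h{\left(11 \right)} = \left(10 + 2\right) 11 \left(2 + 11\right) = 12 \cdot 11 \cdot 13 = 12 \cdot 143 = 1716$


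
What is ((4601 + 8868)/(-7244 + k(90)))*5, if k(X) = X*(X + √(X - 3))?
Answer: 14411830/7009 - 3030525*√87/14018 ≈ 39.721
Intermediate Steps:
k(X) = X*(X + √(-3 + X))
((4601 + 8868)/(-7244 + k(90)))*5 = ((4601 + 8868)/(-7244 + 90*(90 + √(-3 + 90))))*5 = (13469/(-7244 + 90*(90 + √87)))*5 = (13469/(-7244 + (8100 + 90*√87)))*5 = (13469/(856 + 90*√87))*5 = 67345/(856 + 90*√87)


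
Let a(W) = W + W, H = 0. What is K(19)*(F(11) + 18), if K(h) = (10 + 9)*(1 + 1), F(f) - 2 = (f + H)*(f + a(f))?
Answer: 14554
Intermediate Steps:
a(W) = 2*W
F(f) = 2 + 3*f² (F(f) = 2 + (f + 0)*(f + 2*f) = 2 + f*(3*f) = 2 + 3*f²)
K(h) = 38 (K(h) = 19*2 = 38)
K(19)*(F(11) + 18) = 38*((2 + 3*11²) + 18) = 38*((2 + 3*121) + 18) = 38*((2 + 363) + 18) = 38*(365 + 18) = 38*383 = 14554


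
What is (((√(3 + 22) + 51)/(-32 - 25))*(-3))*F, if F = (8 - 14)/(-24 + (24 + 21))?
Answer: -16/19 ≈ -0.84210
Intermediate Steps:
F = -2/7 (F = -6/(-24 + 45) = -6/21 = -6*1/21 = -2/7 ≈ -0.28571)
(((√(3 + 22) + 51)/(-32 - 25))*(-3))*F = (((√(3 + 22) + 51)/(-32 - 25))*(-3))*(-2/7) = (((√25 + 51)/(-57))*(-3))*(-2/7) = (((5 + 51)*(-1/57))*(-3))*(-2/7) = ((56*(-1/57))*(-3))*(-2/7) = -56/57*(-3)*(-2/7) = (56/19)*(-2/7) = -16/19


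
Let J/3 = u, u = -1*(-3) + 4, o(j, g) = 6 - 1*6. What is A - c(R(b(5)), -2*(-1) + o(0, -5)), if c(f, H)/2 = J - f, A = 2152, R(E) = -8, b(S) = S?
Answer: 2094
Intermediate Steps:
o(j, g) = 0 (o(j, g) = 6 - 6 = 0)
u = 7 (u = 3 + 4 = 7)
J = 21 (J = 3*7 = 21)
c(f, H) = 42 - 2*f (c(f, H) = 2*(21 - f) = 42 - 2*f)
A - c(R(b(5)), -2*(-1) + o(0, -5)) = 2152 - (42 - 2*(-8)) = 2152 - (42 + 16) = 2152 - 1*58 = 2152 - 58 = 2094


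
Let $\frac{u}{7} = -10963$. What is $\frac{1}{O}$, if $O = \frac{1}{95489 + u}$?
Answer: $18748$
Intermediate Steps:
$u = -76741$ ($u = 7 \left(-10963\right) = -76741$)
$O = \frac{1}{18748}$ ($O = \frac{1}{95489 - 76741} = \frac{1}{18748} \approx 5.3339 \cdot 10^{-5}$)
$\frac{1}{O} = \frac{1}{\frac{1}{18748}} = 18748$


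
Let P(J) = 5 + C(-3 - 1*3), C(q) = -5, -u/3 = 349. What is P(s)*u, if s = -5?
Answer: 0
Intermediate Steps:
u = -1047 (u = -3*349 = -1047)
P(J) = 0 (P(J) = 5 - 5 = 0)
P(s)*u = 0*(-1047) = 0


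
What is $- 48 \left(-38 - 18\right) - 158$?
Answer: $2530$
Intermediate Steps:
$- 48 \left(-38 - 18\right) - 158 = \left(-48\right) \left(-56\right) - 158 = 2688 - 158 = 2530$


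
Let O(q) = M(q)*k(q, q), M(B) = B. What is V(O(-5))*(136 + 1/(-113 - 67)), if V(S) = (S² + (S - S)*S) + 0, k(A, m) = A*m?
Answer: 76496875/36 ≈ 2.1249e+6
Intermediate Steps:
O(q) = q³ (O(q) = q*(q*q) = q*q² = q³)
V(S) = S² (V(S) = (S² + 0*S) + 0 = (S² + 0) + 0 = S² + 0 = S²)
V(O(-5))*(136 + 1/(-113 - 67)) = ((-5)³)²*(136 + 1/(-113 - 67)) = (-125)²*(136 + 1/(-180)) = 15625*(136 - 1/180) = 15625*(24479/180) = 76496875/36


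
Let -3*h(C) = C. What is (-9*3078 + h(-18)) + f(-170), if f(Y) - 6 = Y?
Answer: -27860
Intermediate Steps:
f(Y) = 6 + Y
h(C) = -C/3
(-9*3078 + h(-18)) + f(-170) = (-9*3078 - ⅓*(-18)) + (6 - 170) = (-27702 + 6) - 164 = -27696 - 164 = -27860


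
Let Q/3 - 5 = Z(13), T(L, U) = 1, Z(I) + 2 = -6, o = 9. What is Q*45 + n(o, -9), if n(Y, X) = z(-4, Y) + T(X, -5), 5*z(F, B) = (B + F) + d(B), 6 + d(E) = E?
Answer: -2012/5 ≈ -402.40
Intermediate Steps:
Z(I) = -8 (Z(I) = -2 - 6 = -8)
d(E) = -6 + E
z(F, B) = -6/5 + F/5 + 2*B/5 (z(F, B) = ((B + F) + (-6 + B))/5 = (-6 + F + 2*B)/5 = -6/5 + F/5 + 2*B/5)
Q = -9 (Q = 15 + 3*(-8) = 15 - 24 = -9)
n(Y, X) = -1 + 2*Y/5 (n(Y, X) = (-6/5 + (⅕)*(-4) + 2*Y/5) + 1 = (-6/5 - ⅘ + 2*Y/5) + 1 = (-2 + 2*Y/5) + 1 = -1 + 2*Y/5)
Q*45 + n(o, -9) = -9*45 + (-1 + (⅖)*9) = -405 + (-1 + 18/5) = -405 + 13/5 = -2012/5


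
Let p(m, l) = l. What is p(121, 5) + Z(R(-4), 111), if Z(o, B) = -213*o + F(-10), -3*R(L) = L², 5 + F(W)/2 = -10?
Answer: 1111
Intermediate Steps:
F(W) = -30 (F(W) = -10 + 2*(-10) = -10 - 20 = -30)
R(L) = -L²/3
Z(o, B) = -30 - 213*o (Z(o, B) = -213*o - 30 = -30 - 213*o)
p(121, 5) + Z(R(-4), 111) = 5 + (-30 - (-71)*(-4)²) = 5 + (-30 - (-71)*16) = 5 + (-30 - 213*(-16/3)) = 5 + (-30 + 1136) = 5 + 1106 = 1111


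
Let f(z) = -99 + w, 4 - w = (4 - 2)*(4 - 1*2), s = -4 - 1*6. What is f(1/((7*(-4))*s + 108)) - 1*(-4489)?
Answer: 4390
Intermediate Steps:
s = -10 (s = -4 - 6 = -10)
w = 0 (w = 4 - (4 - 2)*(4 - 1*2) = 4 - 2*(4 - 2) = 4 - 2*2 = 4 - 1*4 = 4 - 4 = 0)
f(z) = -99 (f(z) = -99 + 0 = -99)
f(1/((7*(-4))*s + 108)) - 1*(-4489) = -99 - 1*(-4489) = -99 + 4489 = 4390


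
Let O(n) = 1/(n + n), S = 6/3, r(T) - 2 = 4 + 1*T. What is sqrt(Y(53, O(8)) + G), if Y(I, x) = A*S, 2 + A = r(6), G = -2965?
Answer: I*sqrt(2945) ≈ 54.268*I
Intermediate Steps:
r(T) = 6 + T (r(T) = 2 + (4 + 1*T) = 2 + (4 + T) = 6 + T)
S = 2 (S = 6*(1/3) = 2)
O(n) = 1/(2*n)
A = 10 (A = -2 + (6 + 6) = -2 + 12 = 10)
Y(I, x) = 20 (Y(I, x) = 10*2 = 20)
sqrt(Y(53, O(8)) + G) = sqrt(20 - 2965) = sqrt(-2945) = I*sqrt(2945)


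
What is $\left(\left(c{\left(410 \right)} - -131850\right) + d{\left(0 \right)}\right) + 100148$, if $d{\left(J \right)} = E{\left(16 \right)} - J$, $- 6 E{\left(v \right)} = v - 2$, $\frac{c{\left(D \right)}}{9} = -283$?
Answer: $\frac{688346}{3} \approx 2.2945 \cdot 10^{5}$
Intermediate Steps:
$c{\left(D \right)} = -2547$ ($c{\left(D \right)} = 9 \left(-283\right) = -2547$)
$E{\left(v \right)} = \frac{1}{3} - \frac{v}{6}$ ($E{\left(v \right)} = - \frac{v - 2}{6} = - \frac{-2 + v}{6} = \frac{1}{3} - \frac{v}{6}$)
$d{\left(J \right)} = - \frac{7}{3} - J$ ($d{\left(J \right)} = \left(\frac{1}{3} - \frac{8}{3}\right) - J = - \frac{7}{3} - J$)
$\left(\left(c{\left(410 \right)} - -131850\right) + d{\left(0 \right)}\right) + 100148 = \left(\left(-2547 - -131850\right) - \frac{7}{3}\right) + 100148 = \left(\left(-2547 + 131850\right) + \left(- \frac{7}{3} + 0\right)\right) + 100148 = \left(129303 - \frac{7}{3}\right) + 100148 = \frac{387902}{3} + 100148 = \frac{688346}{3}$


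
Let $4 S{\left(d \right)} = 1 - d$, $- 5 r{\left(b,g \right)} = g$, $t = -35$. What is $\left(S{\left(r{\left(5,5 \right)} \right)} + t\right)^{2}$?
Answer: $\frac{4761}{4} \approx 1190.3$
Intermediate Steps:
$r{\left(b,g \right)} = - \frac{g}{5}$
$S{\left(d \right)} = \frac{1}{4} - \frac{d}{4}$ ($S{\left(d \right)} = \frac{1 - d}{4} = \frac{1}{4} - \frac{d}{4}$)
$\left(S{\left(r{\left(5,5 \right)} \right)} + t\right)^{2} = \left(\left(\frac{1}{4} - \frac{\left(- \frac{1}{5}\right) 5}{4}\right) - 35\right)^{2} = \left(\left(\frac{1}{4} - - \frac{1}{4}\right) - 35\right)^{2} = \left(\left(\frac{1}{4} + \frac{1}{4}\right) - 35\right)^{2} = \left(\frac{1}{2} - 35\right)^{2} = \left(- \frac{69}{2}\right)^{2} = \frac{4761}{4}$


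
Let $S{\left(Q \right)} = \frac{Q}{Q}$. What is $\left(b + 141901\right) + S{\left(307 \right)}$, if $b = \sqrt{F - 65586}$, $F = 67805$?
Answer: $141902 + \sqrt{2219} \approx 1.4195 \cdot 10^{5}$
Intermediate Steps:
$S{\left(Q \right)} = 1$
$b = \sqrt{2219}$ ($b = \sqrt{67805 - 65586} = \sqrt{2219} \approx 47.106$)
$\left(b + 141901\right) + S{\left(307 \right)} = \left(\sqrt{2219} + 141901\right) + 1 = \left(141901 + \sqrt{2219}\right) + 1 = 141902 + \sqrt{2219}$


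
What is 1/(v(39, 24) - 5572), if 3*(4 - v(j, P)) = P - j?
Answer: -1/5563 ≈ -0.00017976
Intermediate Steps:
v(j, P) = 4 - P/3 + j/3 (v(j, P) = 4 - (P - j)/3 = 4 + (-P/3 + j/3) = 4 - P/3 + j/3)
1/(v(39, 24) - 5572) = 1/((4 - ⅓*24 + (⅓)*39) - 5572) = 1/((4 - 8 + 13) - 5572) = 1/(9 - 5572) = 1/(-5563) = -1/5563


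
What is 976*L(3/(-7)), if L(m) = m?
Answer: -2928/7 ≈ -418.29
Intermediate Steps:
976*L(3/(-7)) = 976*(3/(-7)) = 976*(3*(-1/7)) = 976*(-3/7) = -2928/7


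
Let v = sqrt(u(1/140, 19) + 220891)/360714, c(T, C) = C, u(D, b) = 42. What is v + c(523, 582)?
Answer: 582 + sqrt(220933)/360714 ≈ 582.00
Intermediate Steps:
v = sqrt(220933)/360714 (v = sqrt(42 + 220891)/360714 = sqrt(220933)*(1/360714) = sqrt(220933)/360714 ≈ 0.0013031)
v + c(523, 582) = sqrt(220933)/360714 + 582 = 582 + sqrt(220933)/360714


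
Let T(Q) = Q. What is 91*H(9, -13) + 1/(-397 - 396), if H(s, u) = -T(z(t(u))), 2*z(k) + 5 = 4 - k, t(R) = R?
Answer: -432979/793 ≈ -546.00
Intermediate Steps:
z(k) = -1/2 - k/2 (z(k) = -5/2 + (4 - k)/2 = -5/2 + (2 - k/2) = -1/2 - k/2)
H(s, u) = 1/2 + u/2 (H(s, u) = -(-1/2 - u/2) = 1/2 + u/2)
91*H(9, -13) + 1/(-397 - 396) = 91*(1/2 + (1/2)*(-13)) + 1/(-397 - 396) = 91*(1/2 - 13/2) + 1/(-793) = 91*(-6) - 1/793 = -546 - 1/793 = -432979/793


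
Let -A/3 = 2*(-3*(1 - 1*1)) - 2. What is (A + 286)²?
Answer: 85264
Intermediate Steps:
A = 6 (A = -3*(2*(-3*(1 - 1*1)) - 2) = -3*(2*(-3*(1 - 1)) - 2) = -3*(2*(-3*0) - 2) = -3*(2*0 - 2) = -3*(0 - 2) = -3*(-2) = 6)
(A + 286)² = (6 + 286)² = 292² = 85264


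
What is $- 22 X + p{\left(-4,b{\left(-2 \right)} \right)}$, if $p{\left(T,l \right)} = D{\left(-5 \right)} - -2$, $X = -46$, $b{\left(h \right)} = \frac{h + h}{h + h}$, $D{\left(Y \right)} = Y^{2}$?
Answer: $1039$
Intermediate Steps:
$b{\left(h \right)} = 1$ ($b{\left(h \right)} = \frac{2 h}{2 h} = 2 h \frac{1}{2 h} = 1$)
$p{\left(T,l \right)} = 27$ ($p{\left(T,l \right)} = \left(-5\right)^{2} - -2 = 25 + 2 = 27$)
$- 22 X + p{\left(-4,b{\left(-2 \right)} \right)} = \left(-22\right) \left(-46\right) + 27 = 1012 + 27 = 1039$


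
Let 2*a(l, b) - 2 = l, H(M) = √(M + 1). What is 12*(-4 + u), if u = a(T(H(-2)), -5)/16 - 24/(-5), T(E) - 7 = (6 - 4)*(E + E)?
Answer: 519/40 + 3*I/2 ≈ 12.975 + 1.5*I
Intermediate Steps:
H(M) = √(1 + M)
T(E) = 7 + 4*E (T(E) = 7 + (6 - 4)*(E + E) = 7 + 2*(2*E) = 7 + 4*E)
a(l, b) = 1 + l/2
u = 813/160 + I/8 (u = (1 + (7 + 4*√(1 - 2))/2)/16 - 24/(-5) = (1 + (7 + 4*√(-1))/2)*(1/16) - 24*(-⅕) = (1 + (7 + 4*I)/2)*(1/16) + 24/5 = (1 + (7/2 + 2*I))*(1/16) + 24/5 = (9/2 + 2*I)*(1/16) + 24/5 = (9/32 + I/8) + 24/5 = 813/160 + I/8 ≈ 5.0813 + 0.125*I)
12*(-4 + u) = 12*(-4 + (813/160 + I/8)) = 12*(173/160 + I/8) = 519/40 + 3*I/2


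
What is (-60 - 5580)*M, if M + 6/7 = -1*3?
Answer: 152280/7 ≈ 21754.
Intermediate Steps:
M = -27/7 (M = -6/7 - 1*3 = -6/7 - 3 = -27/7 ≈ -3.8571)
(-60 - 5580)*M = (-60 - 5580)*(-27/7) = -5640*(-27/7) = 152280/7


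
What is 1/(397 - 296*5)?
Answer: -1/1083 ≈ -0.00092336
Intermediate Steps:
1/(397 - 296*5) = 1/(397 - 1480) = 1/(-1083) = -1/1083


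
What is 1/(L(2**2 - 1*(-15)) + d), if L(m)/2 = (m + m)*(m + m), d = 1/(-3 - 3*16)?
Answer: 51/147287 ≈ 0.00034626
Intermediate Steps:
d = -1/51 (d = 1/(-3 - 48) = 1/(-51) = -1/51 ≈ -0.019608)
L(m) = 8*m**2 (L(m) = 2*((m + m)*(m + m)) = 2*((2*m)*(2*m)) = 2*(4*m**2) = 8*m**2)
1/(L(2**2 - 1*(-15)) + d) = 1/(8*(2**2 - 1*(-15))**2 - 1/51) = 1/(8*(4 + 15)**2 - 1/51) = 1/(8*19**2 - 1/51) = 1/(8*361 - 1/51) = 1/(2888 - 1/51) = 1/(147287/51) = 51/147287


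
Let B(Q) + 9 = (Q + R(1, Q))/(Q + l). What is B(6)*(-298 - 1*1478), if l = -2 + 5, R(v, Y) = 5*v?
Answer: 41440/3 ≈ 13813.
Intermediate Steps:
l = 3
B(Q) = -9 + (5 + Q)/(3 + Q) (B(Q) = -9 + (Q + 5*1)/(Q + 3) = -9 + (Q + 5)/(3 + Q) = -9 + (5 + Q)/(3 + Q))
B(6)*(-298 - 1*1478) = (2*(-11 - 4*6)/(3 + 6))*(-298 - 1*1478) = (2*(-11 - 24)/9)*(-298 - 1478) = (2*(⅑)*(-35))*(-1776) = -70/9*(-1776) = 41440/3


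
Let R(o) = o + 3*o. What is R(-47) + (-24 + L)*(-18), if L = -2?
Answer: 280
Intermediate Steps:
R(o) = 4*o
R(-47) + (-24 + L)*(-18) = 4*(-47) + (-24 - 2)*(-18) = -188 - 26*(-18) = -188 + 468 = 280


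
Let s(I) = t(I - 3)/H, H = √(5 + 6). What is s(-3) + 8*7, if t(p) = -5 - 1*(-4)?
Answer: 56 - √11/11 ≈ 55.698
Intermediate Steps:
t(p) = -1 (t(p) = -5 + 4 = -1)
H = √11 ≈ 3.3166
s(I) = -√11/11 (s(I) = -1/(√11) = -√11/11)
s(-3) + 8*7 = -√11/11 + 8*7 = -√11/11 + 56 = 56 - √11/11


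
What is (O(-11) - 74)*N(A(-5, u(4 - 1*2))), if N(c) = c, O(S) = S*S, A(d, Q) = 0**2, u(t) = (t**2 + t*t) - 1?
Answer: 0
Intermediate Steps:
u(t) = -1 + 2*t**2 (u(t) = (t**2 + t**2) - 1 = 2*t**2 - 1 = -1 + 2*t**2)
A(d, Q) = 0
O(S) = S**2
(O(-11) - 74)*N(A(-5, u(4 - 1*2))) = ((-11)**2 - 74)*0 = (121 - 74)*0 = 47*0 = 0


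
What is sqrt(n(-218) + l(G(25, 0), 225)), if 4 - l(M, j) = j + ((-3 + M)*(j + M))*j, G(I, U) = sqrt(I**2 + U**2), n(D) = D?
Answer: I*sqrt(1237939) ≈ 1112.6*I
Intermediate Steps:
l(M, j) = 4 - j - j*(-3 + M)*(M + j) (l(M, j) = 4 - (j + ((-3 + M)*(j + M))*j) = 4 - (j + ((-3 + M)*(M + j))*j) = 4 - (j + j*(-3 + M)*(M + j)) = 4 + (-j - j*(-3 + M)*(M + j)) = 4 - j - j*(-3 + M)*(M + j))
sqrt(n(-218) + l(G(25, 0), 225)) = sqrt(-218 + (4 - 1*225 + 3*225**2 - 1*sqrt(25**2 + 0**2)*225**2 - 1*225*(sqrt(25**2 + 0**2))**2 + 3*sqrt(25**2 + 0**2)*225)) = sqrt(-218 + (4 - 225 + 3*50625 - 1*sqrt(625 + 0)*50625 - 1*225*(sqrt(625 + 0))**2 + 3*sqrt(625 + 0)*225)) = sqrt(-218 + (4 - 225 + 151875 - 1*sqrt(625)*50625 - 1*225*(sqrt(625))**2 + 3*sqrt(625)*225)) = sqrt(-218 + (4 - 225 + 151875 - 1*25*50625 - 1*225*25**2 + 3*25*225)) = sqrt(-218 + (4 - 225 + 151875 - 1265625 - 1*225*625 + 16875)) = sqrt(-218 + (4 - 225 + 151875 - 1265625 - 140625 + 16875)) = sqrt(-218 - 1237721) = sqrt(-1237939) = I*sqrt(1237939)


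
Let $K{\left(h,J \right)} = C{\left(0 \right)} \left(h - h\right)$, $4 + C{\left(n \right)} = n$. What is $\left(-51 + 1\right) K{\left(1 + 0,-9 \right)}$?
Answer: $0$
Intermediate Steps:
$C{\left(n \right)} = -4 + n$
$K{\left(h,J \right)} = 0$ ($K{\left(h,J \right)} = \left(-4 + 0\right) \left(h - h\right) = \left(-4\right) 0 = 0$)
$\left(-51 + 1\right) K{\left(1 + 0,-9 \right)} = \left(-51 + 1\right) 0 = \left(-50\right) 0 = 0$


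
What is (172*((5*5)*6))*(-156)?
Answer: -4024800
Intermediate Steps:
(172*((5*5)*6))*(-156) = (172*(25*6))*(-156) = (172*150)*(-156) = 25800*(-156) = -4024800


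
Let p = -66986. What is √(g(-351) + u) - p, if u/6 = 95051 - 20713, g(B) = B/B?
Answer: 66986 + √446029 ≈ 67654.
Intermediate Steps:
g(B) = 1
u = 446028 (u = 6*(95051 - 20713) = 6*74338 = 446028)
√(g(-351) + u) - p = √(1 + 446028) - 1*(-66986) = √446029 + 66986 = 66986 + √446029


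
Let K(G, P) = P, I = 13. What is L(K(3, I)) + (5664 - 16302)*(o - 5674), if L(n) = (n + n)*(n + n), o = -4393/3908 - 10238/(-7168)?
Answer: 105672861326327/1750784 ≈ 6.0357e+7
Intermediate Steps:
o = 1065135/3501568 (o = -4393*1/3908 - 10238*(-1/7168) = -4393/3908 + 5119/3584 = 1065135/3501568 ≈ 0.30419)
L(n) = 4*n² (L(n) = (2*n)*(2*n) = 4*n²)
L(K(3, I)) + (5664 - 16302)*(o - 5674) = 4*13² + (5664 - 16302)*(1065135/3501568 - 5674) = 4*169 - 10638*(-19866831697/3501568) = 676 + 105671677796343/1750784 = 105672861326327/1750784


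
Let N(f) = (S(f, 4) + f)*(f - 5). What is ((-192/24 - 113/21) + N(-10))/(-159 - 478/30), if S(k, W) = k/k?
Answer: -6385/9184 ≈ -0.69523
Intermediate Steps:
S(k, W) = 1
N(f) = (1 + f)*(-5 + f) (N(f) = (1 + f)*(f - 5) = (1 + f)*(-5 + f))
((-192/24 - 113/21) + N(-10))/(-159 - 478/30) = ((-192/24 - 113/21) + (-5 + (-10)² - 4*(-10)))/(-159 - 478/30) = ((-192*1/24 - 113*1/21) + (-5 + 100 + 40))/(-159 - 478*1/30) = ((-8 - 113/21) + 135)/(-159 - 239/15) = (-281/21 + 135)/(-2624/15) = (2554/21)*(-15/2624) = -6385/9184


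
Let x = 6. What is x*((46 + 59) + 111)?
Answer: 1296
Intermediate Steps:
x*((46 + 59) + 111) = 6*((46 + 59) + 111) = 6*(105 + 111) = 6*216 = 1296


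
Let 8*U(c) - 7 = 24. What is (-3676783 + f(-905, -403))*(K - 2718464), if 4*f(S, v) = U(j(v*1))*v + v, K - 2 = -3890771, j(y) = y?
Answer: 777726774513109/32 ≈ 2.4304e+13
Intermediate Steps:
U(c) = 31/8 (U(c) = 7/8 + (1/8)*24 = 7/8 + 3 = 31/8)
K = -3890769 (K = 2 - 3890771 = -3890769)
f(S, v) = 39*v/32 (f(S, v) = (31*v/8 + v)/4 = (39*v/8)/4 = 39*v/32)
(-3676783 + f(-905, -403))*(K - 2718464) = (-3676783 + (39/32)*(-403))*(-3890769 - 2718464) = (-3676783 - 15717/32)*(-6609233) = -117672773/32*(-6609233) = 777726774513109/32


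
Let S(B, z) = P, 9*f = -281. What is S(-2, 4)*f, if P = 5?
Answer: -1405/9 ≈ -156.11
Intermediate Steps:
f = -281/9 (f = (⅑)*(-281) = -281/9 ≈ -31.222)
S(B, z) = 5
S(-2, 4)*f = 5*(-281/9) = -1405/9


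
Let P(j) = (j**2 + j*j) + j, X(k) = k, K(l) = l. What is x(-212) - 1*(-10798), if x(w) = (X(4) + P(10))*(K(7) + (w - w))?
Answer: 12296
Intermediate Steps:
P(j) = j + 2*j**2 (P(j) = (j**2 + j**2) + j = 2*j**2 + j = j + 2*j**2)
x(w) = 1498 (x(w) = (4 + 10*(1 + 2*10))*(7 + (w - w)) = (4 + 10*(1 + 20))*(7 + 0) = (4 + 10*21)*7 = (4 + 210)*7 = 214*7 = 1498)
x(-212) - 1*(-10798) = 1498 - 1*(-10798) = 1498 + 10798 = 12296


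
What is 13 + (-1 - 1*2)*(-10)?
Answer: 43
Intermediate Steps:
13 + (-1 - 1*2)*(-10) = 13 + (-1 - 2)*(-10) = 13 - 3*(-10) = 13 + 30 = 43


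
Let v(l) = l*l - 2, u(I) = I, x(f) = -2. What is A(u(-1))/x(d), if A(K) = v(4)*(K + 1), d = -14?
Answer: 0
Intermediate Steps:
v(l) = -2 + l² (v(l) = l² - 2 = -2 + l²)
A(K) = 14 + 14*K (A(K) = (-2 + 4²)*(K + 1) = (-2 + 16)*(1 + K) = 14*(1 + K) = 14 + 14*K)
A(u(-1))/x(d) = (14 + 14*(-1))/(-2) = (14 - 14)*(-½) = 0*(-½) = 0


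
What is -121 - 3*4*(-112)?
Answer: 1223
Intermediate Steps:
-121 - 3*4*(-112) = -121 - 12*(-112) = -121 + 1344 = 1223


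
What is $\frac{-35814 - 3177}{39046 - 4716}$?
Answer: $- \frac{38991}{34330} \approx -1.1358$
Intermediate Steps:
$\frac{-35814 - 3177}{39046 - 4716} = - \frac{38991}{39046 - 4716} = - \frac{38991}{34330}$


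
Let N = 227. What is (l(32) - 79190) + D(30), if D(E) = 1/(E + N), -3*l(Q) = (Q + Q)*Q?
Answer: -61581823/771 ≈ -79873.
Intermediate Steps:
l(Q) = -2*Q²/3 (l(Q) = -(Q + Q)*Q/3 = -2*Q*Q/3 = -2*Q²/3)
D(E) = 1/(227 + E) (D(E) = 1/(E + 227) = 1/(227 + E))
(l(32) - 79190) + D(30) = (-⅔*32² - 79190) + 1/(227 + 30) = (-⅔*1024 - 79190) + 1/257 = (-2048/3 - 79190) + 1/257 = -239618/3 + 1/257 = -61581823/771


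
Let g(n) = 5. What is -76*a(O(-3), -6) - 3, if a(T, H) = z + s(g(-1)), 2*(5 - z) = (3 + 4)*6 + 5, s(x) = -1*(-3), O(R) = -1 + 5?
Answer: 1175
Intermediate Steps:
O(R) = 4
s(x) = 3
z = -37/2 (z = 5 - ((3 + 4)*6 + 5)/2 = 5 - (7*6 + 5)/2 = 5 - (42 + 5)/2 = 5 - ½*47 = 5 - 47/2 = -37/2 ≈ -18.500)
a(T, H) = -31/2 (a(T, H) = -37/2 + 3 = -31/2)
-76*a(O(-3), -6) - 3 = -76*(-31/2) - 3 = 1178 - 3 = 1175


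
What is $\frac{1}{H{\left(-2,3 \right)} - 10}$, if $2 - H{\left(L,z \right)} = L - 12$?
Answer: $\frac{1}{6} \approx 0.16667$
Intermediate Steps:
$H{\left(L,z \right)} = 14 - L$ ($H{\left(L,z \right)} = 2 - \left(L - 12\right) = 2 - \left(-12 + L\right) = 14 - L$)
$\frac{1}{H{\left(-2,3 \right)} - 10} = \frac{1}{\left(14 - -2\right) - 10} = \frac{1}{\left(14 + 2\right) - 10} = \frac{1}{16 - 10} = \frac{1}{6}$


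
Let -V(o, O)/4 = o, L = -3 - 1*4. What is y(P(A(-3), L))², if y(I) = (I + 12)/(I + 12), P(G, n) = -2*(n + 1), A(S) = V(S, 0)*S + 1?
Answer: 1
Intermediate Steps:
L = -7 (L = -3 - 4 = -7)
V(o, O) = -4*o
A(S) = 1 - 4*S² (A(S) = (-4*S)*S + 1 = -4*S² + 1 = 1 - 4*S²)
P(G, n) = -2 - 2*n (P(G, n) = -2*(1 + n) = -2 - 2*n)
y(I) = 1 (y(I) = (12 + I)/(12 + I) = 1)
y(P(A(-3), L))² = 1² = 1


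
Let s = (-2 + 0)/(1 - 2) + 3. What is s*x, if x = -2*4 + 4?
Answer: -20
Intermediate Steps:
x = -4 (x = -8 + 4 = -4)
s = 5 (s = -2/(-1) + 3 = -2*(-1) + 3 = 2 + 3 = 5)
s*x = 5*(-4) = -20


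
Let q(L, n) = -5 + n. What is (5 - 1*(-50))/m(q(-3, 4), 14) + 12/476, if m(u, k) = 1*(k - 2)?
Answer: 6581/1428 ≈ 4.6085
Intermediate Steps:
m(u, k) = -2 + k (m(u, k) = 1*(-2 + k) = -2 + k)
(5 - 1*(-50))/m(q(-3, 4), 14) + 12/476 = (5 - 1*(-50))/(-2 + 14) + 12/476 = (5 + 50)/12 + 12*(1/476) = 55*(1/12) + 3/119 = 55/12 + 3/119 = 6581/1428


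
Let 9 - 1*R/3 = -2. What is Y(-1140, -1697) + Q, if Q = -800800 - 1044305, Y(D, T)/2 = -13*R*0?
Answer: -1845105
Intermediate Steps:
R = 33 (R = 27 - 3*(-2) = 27 + 6 = 33)
Y(D, T) = 0 (Y(D, T) = 2*(-13*33*0) = 2*(-429*0) = 2*0 = 0)
Q = -1845105
Y(-1140, -1697) + Q = 0 - 1845105 = -1845105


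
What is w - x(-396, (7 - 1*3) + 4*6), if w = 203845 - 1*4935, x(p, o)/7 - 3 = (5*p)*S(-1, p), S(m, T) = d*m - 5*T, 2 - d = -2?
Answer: 27586249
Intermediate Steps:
d = 4 (d = 2 - 1*(-2) = 2 + 2 = 4)
S(m, T) = -5*T + 4*m (S(m, T) = 4*m - 5*T = -5*T + 4*m)
x(p, o) = 21 + 35*p*(-4 - 5*p) (x(p, o) = 21 + 7*((5*p)*(-5*p + 4*(-1))) = 21 + 7*((5*p)*(-5*p - 4)) = 21 + 7*((5*p)*(-4 - 5*p)) = 21 + 7*(5*p*(-4 - 5*p)) = 21 + 35*p*(-4 - 5*p))
w = 198910 (w = 203845 - 4935 = 198910)
w - x(-396, (7 - 1*3) + 4*6) = 198910 - (21 - 175*(-396)² - 140*(-396)) = 198910 - (21 - 175*156816 + 55440) = 198910 - (21 - 27442800 + 55440) = 198910 - 1*(-27387339) = 198910 + 27387339 = 27586249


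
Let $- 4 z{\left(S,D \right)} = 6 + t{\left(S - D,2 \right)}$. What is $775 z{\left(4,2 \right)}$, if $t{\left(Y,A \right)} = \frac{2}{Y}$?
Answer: $- \frac{5425}{4} \approx -1356.3$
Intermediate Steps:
$z{\left(S,D \right)} = - \frac{3}{2} - \frac{1}{2 \left(S - D\right)}$ ($z{\left(S,D \right)} = - \frac{6 + \frac{2}{S - D}}{4} = - \frac{3}{2} - \frac{1}{2 \left(S - D\right)}$)
$775 z{\left(4,2 \right)} = 775 \frac{1 - 6 + 3 \cdot 4}{2 \left(2 - 4\right)} = 775 \frac{1 - 6 + 12}{2 \left(2 - 4\right)} = 775 \cdot \frac{1}{2} \frac{1}{-2} \cdot 7 = 775 \cdot \frac{1}{2} \left(- \frac{1}{2}\right) 7 = 775 \left(- \frac{7}{4}\right) = - \frac{5425}{4}$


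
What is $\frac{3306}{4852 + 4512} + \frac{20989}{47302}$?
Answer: $\frac{44115176}{55366991} \approx 0.79678$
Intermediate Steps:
$\frac{3306}{4852 + 4512} + \frac{20989}{47302} = \frac{3306}{9364} + 20989 \cdot \frac{1}{47302} = 3306 \cdot \frac{1}{9364} + \frac{20989}{47302} = \frac{1653}{4682} + \frac{20989}{47302} = \frac{44115176}{55366991}$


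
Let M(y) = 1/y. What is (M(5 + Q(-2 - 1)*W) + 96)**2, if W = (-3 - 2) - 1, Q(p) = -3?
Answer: 4879681/529 ≈ 9224.3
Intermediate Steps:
W = -6 (W = -5 - 1 = -6)
(M(5 + Q(-2 - 1)*W) + 96)**2 = (1/(5 - 3*(-6)) + 96)**2 = (1/(5 + 18) + 96)**2 = (1/23 + 96)**2 = (2209/23)**2 = 4879681/529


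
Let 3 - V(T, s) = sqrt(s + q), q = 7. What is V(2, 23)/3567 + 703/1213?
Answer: 837080/1442257 - sqrt(30)/3567 ≈ 0.57886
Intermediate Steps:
V(T, s) = 3 - sqrt(7 + s) (V(T, s) = 3 - sqrt(s + 7) = 3 - sqrt(7 + s))
V(2, 23)/3567 + 703/1213 = (3 - sqrt(7 + 23))/3567 + 703/1213 = (3 - sqrt(30))*(1/3567) + 703*(1/1213) = (1/1189 - sqrt(30)/3567) + 703/1213 = 837080/1442257 - sqrt(30)/3567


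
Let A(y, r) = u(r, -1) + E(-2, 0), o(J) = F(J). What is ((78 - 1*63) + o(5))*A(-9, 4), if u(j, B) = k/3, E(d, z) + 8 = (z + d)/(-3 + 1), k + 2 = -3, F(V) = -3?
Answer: -104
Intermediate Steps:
k = -5 (k = -2 - 3 = -5)
o(J) = -3
E(d, z) = -8 - d/2 - z/2 (E(d, z) = -8 + (z + d)/(-3 + 1) = -8 + (d + z)/(-2) = -8 + (d + z)*(-½) = -8 + (-d/2 - z/2) = -8 - d/2 - z/2)
u(j, B) = -5/3
A(y, r) = -26/3 (A(y, r) = -5/3 + (-8 - ½*(-2) - ½*0) = -5/3 + (-8 + 1 + 0) = -5/3 - 7 = -26/3)
((78 - 1*63) + o(5))*A(-9, 4) = ((78 - 1*63) - 3)*(-26/3) = ((78 - 63) - 3)*(-26/3) = (15 - 3)*(-26/3) = 12*(-26/3) = -104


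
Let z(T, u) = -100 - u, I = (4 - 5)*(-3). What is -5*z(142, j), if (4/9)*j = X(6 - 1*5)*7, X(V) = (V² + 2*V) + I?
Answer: 1945/2 ≈ 972.50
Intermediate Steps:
I = 3 (I = -1*(-3) = 3)
X(V) = 3 + V² + 2*V (X(V) = (V² + 2*V) + 3 = 3 + V² + 2*V)
j = 189/2 (j = 9*((3 + (6 - 1*5)² + 2*(6 - 1*5))*7)/4 = 9*((3 + (6 - 5)² + 2*(6 - 5))*7)/4 = 9*((3 + 1² + 2*1)*7)/4 = 9*((3 + 1 + 2)*7)/4 = 9*(6*7)/4 = (9/4)*42 = 189/2 ≈ 94.500)
-5*z(142, j) = -5*(-100 - 1*189/2) = -5*(-100 - 189/2) = -5*(-389/2) = 1945/2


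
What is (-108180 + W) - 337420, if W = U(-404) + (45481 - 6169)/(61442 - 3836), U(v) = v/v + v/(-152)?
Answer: -162570229285/364838 ≈ -4.4560e+5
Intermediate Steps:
U(v) = 1 - v/152 (U(v) = 1 + v*(-1/152) = 1 - v/152)
W = 1583515/364838 (W = (1 - 1/152*(-404)) + (45481 - 6169)/(61442 - 3836) = (1 + 101/38) + 39312/57606 = 139/38 + 39312*(1/57606) = 139/38 + 6552/9601 = 1583515/364838 ≈ 4.3403)
(-108180 + W) - 337420 = (-108180 + 1583515/364838) - 337420 = -39466591325/364838 - 337420 = -162570229285/364838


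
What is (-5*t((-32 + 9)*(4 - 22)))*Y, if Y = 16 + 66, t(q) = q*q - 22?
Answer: -70263340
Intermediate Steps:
t(q) = -22 + q**2 (t(q) = q**2 - 22 = -22 + q**2)
Y = 82
(-5*t((-32 + 9)*(4 - 22)))*Y = -5*(-22 + ((-32 + 9)*(4 - 22))**2)*82 = -5*(-22 + (-23*(-18))**2)*82 = -5*(-22 + 414**2)*82 = -5*(-22 + 171396)*82 = -5*171374*82 = -856870*82 = -70263340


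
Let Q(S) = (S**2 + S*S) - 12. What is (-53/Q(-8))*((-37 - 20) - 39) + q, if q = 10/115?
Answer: 29314/667 ≈ 43.949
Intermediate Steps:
q = 2/23 (q = 10*(1/115) = 2/23 ≈ 0.086957)
Q(S) = -12 + 2*S**2 (Q(S) = (S**2 + S**2) - 12 = 2*S**2 - 12 = -12 + 2*S**2)
(-53/Q(-8))*((-37 - 20) - 39) + q = (-53/(-12 + 2*(-8)**2))*((-37 - 20) - 39) + 2/23 = (-53/(-12 + 2*64))*(-57 - 39) + 2/23 = -53/(-12 + 128)*(-96) + 2/23 = -53/116*(-96) + 2/23 = 1272/29 + 2/23 = 29314/667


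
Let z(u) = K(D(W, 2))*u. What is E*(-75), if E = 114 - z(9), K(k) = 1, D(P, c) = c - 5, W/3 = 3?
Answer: -7875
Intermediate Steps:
W = 9 (W = 3*3 = 9)
D(P, c) = -5 + c
z(u) = u (z(u) = 1*u = u)
E = 105 (E = 114 - 1*9 = 114 - 9 = 105)
E*(-75) = 105*(-75) = -7875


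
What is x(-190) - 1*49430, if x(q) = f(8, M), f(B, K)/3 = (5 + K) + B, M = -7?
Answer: -49412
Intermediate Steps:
f(B, K) = 15 + 3*B + 3*K (f(B, K) = 3*((5 + K) + B) = 3*(5 + B + K) = 15 + 3*B + 3*K)
x(q) = 18 (x(q) = 15 + 3*8 + 3*(-7) = 15 + 24 - 21 = 18)
x(-190) - 1*49430 = 18 - 1*49430 = 18 - 49430 = -49412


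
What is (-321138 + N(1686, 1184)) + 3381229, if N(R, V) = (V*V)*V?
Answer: 1662857595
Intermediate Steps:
N(R, V) = V³ (N(R, V) = V²*V = V³)
(-321138 + N(1686, 1184)) + 3381229 = (-321138 + 1184³) + 3381229 = (-321138 + 1659797504) + 3381229 = 1659476366 + 3381229 = 1662857595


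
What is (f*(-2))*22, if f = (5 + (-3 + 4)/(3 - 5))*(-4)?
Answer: 792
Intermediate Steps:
f = -18 (f = (5 + 1/(-2))*(-4) = (5 + 1*(-1/2))*(-4) = (5 - 1/2)*(-4) = (9/2)*(-4) = -18)
(f*(-2))*22 = -18*(-2)*22 = 36*22 = 792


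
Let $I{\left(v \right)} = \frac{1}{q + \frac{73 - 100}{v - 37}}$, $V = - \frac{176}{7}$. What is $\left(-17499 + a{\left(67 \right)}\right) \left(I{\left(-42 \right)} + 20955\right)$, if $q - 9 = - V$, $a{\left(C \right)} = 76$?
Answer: $- \frac{6962446897469}{19070} \approx -3.651 \cdot 10^{8}$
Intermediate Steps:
$V = - \frac{176}{7}$ ($V = \left(-176\right) \frac{1}{7} = - \frac{176}{7} \approx -25.143$)
$q = \frac{239}{7}$ ($q = 9 - - \frac{176}{7} = 9 + \frac{176}{7} = \frac{239}{7} \approx 34.143$)
$I{\left(v \right)} = \frac{1}{\frac{239}{7} - \frac{27}{-37 + v}}$ ($I{\left(v \right)} = \frac{1}{\frac{239}{7} + \frac{73 - 100}{v - 37}} = \frac{1}{\frac{239}{7} - \frac{27}{-37 + v}}$)
$\left(-17499 + a{\left(67 \right)}\right) \left(I{\left(-42 \right)} + 20955\right) = \left(-17499 + 76\right) \left(\frac{7 \left(-37 - 42\right)}{-9032 + 239 \left(-42\right)} + 20955\right) = - 17423 \left(7 \frac{1}{-9032 - 10038} \left(-79\right) + 20955\right) = - 17423 \left(7 \frac{1}{-19070} \left(-79\right) + 20955\right) = - 17423 \left(7 \left(- \frac{1}{19070}\right) \left(-79\right) + 20955\right) = - 17423 \left(\frac{553}{19070} + 20955\right) = \left(-17423\right) \frac{399612403}{19070} = - \frac{6962446897469}{19070}$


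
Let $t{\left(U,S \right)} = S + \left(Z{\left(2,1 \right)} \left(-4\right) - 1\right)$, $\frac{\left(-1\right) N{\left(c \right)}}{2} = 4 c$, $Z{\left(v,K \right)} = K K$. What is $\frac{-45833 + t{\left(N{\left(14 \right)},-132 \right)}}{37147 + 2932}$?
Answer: $- \frac{45970}{40079} \approx -1.147$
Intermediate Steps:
$Z{\left(v,K \right)} = K^{2}$
$N{\left(c \right)} = - 8 c$ ($N{\left(c \right)} = - 2 \cdot 4 c = - 8 c$)
$t{\left(U,S \right)} = -5 + S$ ($t{\left(U,S \right)} = S + \left(1^{2} \left(-4\right) - 1\right) = S + \left(1 \left(-4\right) - 1\right) = S - 5 = -5 + S$)
$\frac{-45833 + t{\left(N{\left(14 \right)},-132 \right)}}{37147 + 2932} = \frac{-45833 - 137}{37147 + 2932} = \frac{-45833 - 137}{40079} = \left(-45970\right) \frac{1}{40079} = - \frac{45970}{40079}$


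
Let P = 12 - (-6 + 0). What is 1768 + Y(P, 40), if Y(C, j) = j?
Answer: 1808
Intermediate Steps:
P = 18 (P = 12 - 1*(-6) = 12 + 6 = 18)
1768 + Y(P, 40) = 1768 + 40 = 1808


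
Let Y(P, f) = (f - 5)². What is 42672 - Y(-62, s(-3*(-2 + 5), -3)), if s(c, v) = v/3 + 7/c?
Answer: 3452711/81 ≈ 42626.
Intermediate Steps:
s(c, v) = 7/c + v/3 (s(c, v) = v*(⅓) + 7/c = v/3 + 7/c = 7/c + v/3)
Y(P, f) = (-5 + f)²
42672 - Y(-62, s(-3*(-2 + 5), -3)) = 42672 - (-5 + (7/((-3*(-2 + 5))) + (⅓)*(-3)))² = 42672 - (-5 + (7/((-3*3)) - 1))² = 42672 - (-5 + (7/(-9) - 1))² = 42672 - (-5 + (7*(-⅑) - 1))² = 42672 - (-5 + (-7/9 - 1))² = 42672 - (-5 - 16/9)² = 42672 - (-61/9)² = 42672 - 1*3721/81 = 42672 - 3721/81 = 3452711/81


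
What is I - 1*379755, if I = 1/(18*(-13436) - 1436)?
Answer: -92388315421/243284 ≈ -3.7976e+5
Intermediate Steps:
I = -1/243284 (I = 1/(-241848 - 1436) = 1/(-243284) = -1/243284 ≈ -4.1104e-6)
I - 1*379755 = -1/243284 - 1*379755 = -1/243284 - 379755 = -92388315421/243284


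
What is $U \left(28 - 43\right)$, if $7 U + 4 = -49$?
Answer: $\frac{795}{7} \approx 113.57$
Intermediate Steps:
$U = - \frac{53}{7}$ ($U = - \frac{4}{7} + \frac{1}{7} \left(-49\right) = - \frac{4}{7} - 7 = - \frac{53}{7} \approx -7.5714$)
$U \left(28 - 43\right) = - \frac{53 \left(28 - 43\right)}{7} = \left(- \frac{53}{7}\right) \left(-15\right) = \frac{795}{7}$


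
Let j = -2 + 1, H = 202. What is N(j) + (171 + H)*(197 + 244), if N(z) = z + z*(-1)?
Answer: 164493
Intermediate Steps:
j = -1
N(z) = 0 (N(z) = z - z = 0)
N(j) + (171 + H)*(197 + 244) = 0 + (171 + 202)*(197 + 244) = 0 + 373*441 = 0 + 164493 = 164493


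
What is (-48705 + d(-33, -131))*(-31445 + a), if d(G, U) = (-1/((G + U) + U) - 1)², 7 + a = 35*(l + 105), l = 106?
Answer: 102007165770663/87025 ≈ 1.1722e+9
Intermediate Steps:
a = 7378 (a = -7 + 35*(106 + 105) = -7 + 35*211 = -7 + 7385 = 7378)
d(G, U) = (-1 - 1/(G + 2*U))² (d(G, U) = (-1/(G + 2*U) - 1)² = (-1 - 1/(G + 2*U))²)
(-48705 + d(-33, -131))*(-31445 + a) = (-48705 + (1 - 33 + 2*(-131))²/(-33 + 2*(-131))²)*(-31445 + 7378) = (-48705 + (1 - 33 - 262)²/(-33 - 262)²)*(-24067) = (-48705 + (-294)²/(-295)²)*(-24067) = (-48705 + (1/87025)*86436)*(-24067) = (-48705 + 86436/87025)*(-24067) = -4238466189/87025*(-24067) = 102007165770663/87025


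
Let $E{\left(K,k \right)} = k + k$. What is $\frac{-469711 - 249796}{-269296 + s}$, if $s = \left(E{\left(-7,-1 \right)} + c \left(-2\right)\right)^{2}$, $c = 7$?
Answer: $\frac{719507}{269040} \approx 2.6744$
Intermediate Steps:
$E{\left(K,k \right)} = 2 k$
$s = 256$ ($s = \left(2 \left(-1\right) + 7 \left(-2\right)\right)^{2} = \left(-2 - 14\right)^{2} = \left(-16\right)^{2} = 256$)
$\frac{-469711 - 249796}{-269296 + s} = \frac{-469711 - 249796}{-269296 + 256} = - \frac{719507}{-269040} = \left(-719507\right) \left(- \frac{1}{269040}\right) = \frac{719507}{269040}$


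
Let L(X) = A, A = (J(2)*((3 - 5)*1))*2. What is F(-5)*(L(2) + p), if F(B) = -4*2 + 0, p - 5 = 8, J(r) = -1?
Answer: -136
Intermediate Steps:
p = 13 (p = 5 + 8 = 13)
F(B) = -8 (F(B) = -8 + 0 = -8)
A = 4 (A = -(3 - 5)*2 = -(-2)*2 = -1*(-2)*2 = 2*2 = 4)
L(X) = 4
F(-5)*(L(2) + p) = -8*(4 + 13) = -8*17 = -136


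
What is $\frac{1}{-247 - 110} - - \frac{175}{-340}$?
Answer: $- \frac{739}{1428} \approx -0.51751$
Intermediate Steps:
$\frac{1}{-247 - 110} - - \frac{175}{-340} = \frac{1}{-357} - \left(-175\right) \left(- \frac{1}{340}\right) = - \frac{1}{357} - \frac{35}{68} = - \frac{739}{1428}$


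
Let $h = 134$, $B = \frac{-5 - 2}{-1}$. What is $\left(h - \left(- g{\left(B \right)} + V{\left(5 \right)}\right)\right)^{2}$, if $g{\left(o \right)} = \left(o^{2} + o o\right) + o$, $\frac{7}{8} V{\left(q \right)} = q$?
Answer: $\frac{2666689}{49} \approx 54422.0$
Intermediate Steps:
$B = 7$ ($B = \left(-5 - 2\right) \left(-1\right) = \left(-7\right) \left(-1\right) = 7$)
$V{\left(q \right)} = \frac{8 q}{7}$
$g{\left(o \right)} = o + 2 o^{2}$ ($g{\left(o \right)} = \left(o^{2} + o^{2}\right) + o = 2 o^{2} + o = o + 2 o^{2}$)
$\left(h - \left(- g{\left(B \right)} + V{\left(5 \right)}\right)\right)^{2} = \left(134 + \left(7 \left(1 + 2 \cdot 7\right) - \frac{8}{7} \cdot 5\right)\right)^{2} = \left(134 + \left(7 \left(1 + 14\right) - \frac{40}{7}\right)\right)^{2} = \left(134 + \left(7 \cdot 15 - \frac{40}{7}\right)\right)^{2} = \left(134 + \left(105 - \frac{40}{7}\right)\right)^{2} = \left(134 + \frac{695}{7}\right)^{2} = \left(\frac{1633}{7}\right)^{2} = \frac{2666689}{49}$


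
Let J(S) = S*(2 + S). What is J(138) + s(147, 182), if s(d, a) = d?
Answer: 19467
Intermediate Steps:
J(138) + s(147, 182) = 138*(2 + 138) + 147 = 138*140 + 147 = 19320 + 147 = 19467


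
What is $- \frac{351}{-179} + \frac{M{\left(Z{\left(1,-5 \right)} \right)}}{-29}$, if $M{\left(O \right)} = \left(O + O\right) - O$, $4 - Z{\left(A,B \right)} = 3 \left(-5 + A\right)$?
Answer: $\frac{7315}{5191} \approx 1.4092$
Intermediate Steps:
$Z{\left(A,B \right)} = 19 - 3 A$ ($Z{\left(A,B \right)} = 4 - 3 \left(-5 + A\right) = 4 - \left(-15 + 3 A\right) = 19 - 3 A$)
$M{\left(O \right)} = O$ ($M{\left(O \right)} = 2 O - O = O$)
$- \frac{351}{-179} + \frac{M{\left(Z{\left(1,-5 \right)} \right)}}{-29} = - \frac{351}{-179} + \frac{19 - 3}{-29} = \left(-351\right) \left(- \frac{1}{179}\right) + \left(19 - 3\right) \left(- \frac{1}{29}\right) = \frac{351}{179} + 16 \left(- \frac{1}{29}\right) = \frac{351}{179} - \frac{16}{29} = \frac{7315}{5191}$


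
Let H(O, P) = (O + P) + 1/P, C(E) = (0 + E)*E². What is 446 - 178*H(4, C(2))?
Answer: -6849/4 ≈ -1712.3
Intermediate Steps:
C(E) = E³ (C(E) = E*E² = E³)
H(O, P) = O + P + 1/P
446 - 178*H(4, C(2)) = 446 - 178*(4 + 2³ + 1/(2³)) = 446 - 178*(4 + 8 + 1/8) = 446 - 178*(4 + 8 + ⅛) = 446 - 178*97/8 = 446 - 8633/4 = -6849/4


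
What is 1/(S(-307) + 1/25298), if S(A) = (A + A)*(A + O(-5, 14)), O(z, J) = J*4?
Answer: 25298/3898775973 ≈ 6.4887e-6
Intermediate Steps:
O(z, J) = 4*J
S(A) = 2*A*(56 + A) (S(A) = (A + A)*(A + 4*14) = (2*A)*(A + 56) = (2*A)*(56 + A) = 2*A*(56 + A))
1/(S(-307) + 1/25298) = 1/(2*(-307)*(56 - 307) + 1/25298) = 1/(2*(-307)*(-251) + 1/25298) = 1/(154114 + 1/25298) = 1/(3898775973/25298) = 25298/3898775973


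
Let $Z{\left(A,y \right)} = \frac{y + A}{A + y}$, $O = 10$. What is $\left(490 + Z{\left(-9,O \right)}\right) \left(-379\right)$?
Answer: $-186089$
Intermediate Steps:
$Z{\left(A,y \right)} = 1$ ($Z{\left(A,y \right)} = \frac{A + y}{A + y} = 1$)
$\left(490 + Z{\left(-9,O \right)}\right) \left(-379\right) = \left(490 + 1\right) \left(-379\right) = 491 \left(-379\right) = -186089$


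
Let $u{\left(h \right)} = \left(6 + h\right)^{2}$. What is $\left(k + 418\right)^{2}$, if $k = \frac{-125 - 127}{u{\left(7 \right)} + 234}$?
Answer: $\frac{28291912804}{162409} \approx 1.742 \cdot 10^{5}$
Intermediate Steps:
$k = - \frac{252}{403}$ ($k = \frac{-125 - 127}{\left(6 + 7\right)^{2} + 234} = - \frac{252}{13^{2} + 234} = - \frac{252}{169 + 234} = - \frac{252}{403} \approx -0.62531$)
$\left(k + 418\right)^{2} = \left(- \frac{252}{403} + 418\right)^{2} = \left(\frac{168202}{403}\right)^{2} = \frac{28291912804}{162409}$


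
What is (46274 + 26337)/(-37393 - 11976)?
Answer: -72611/49369 ≈ -1.4708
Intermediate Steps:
(46274 + 26337)/(-37393 - 11976) = 72611/(-49369) = 72611*(-1/49369) = -72611/49369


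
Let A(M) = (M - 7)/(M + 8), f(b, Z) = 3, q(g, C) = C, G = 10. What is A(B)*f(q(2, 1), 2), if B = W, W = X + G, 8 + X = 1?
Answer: -12/11 ≈ -1.0909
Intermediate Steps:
X = -7 (X = -8 + 1 = -7)
W = 3 (W = -7 + 10 = 3)
B = 3
A(M) = (-7 + M)/(8 + M)
A(B)*f(q(2, 1), 2) = ((-7 + 3)/(8 + 3))*3 = (-4/11)*3 = ((1/11)*(-4))*3 = -4/11*3 = -12/11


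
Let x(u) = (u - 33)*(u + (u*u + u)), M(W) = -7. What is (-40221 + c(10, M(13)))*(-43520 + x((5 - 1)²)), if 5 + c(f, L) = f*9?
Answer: 1943224576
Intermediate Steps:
c(f, L) = -5 + 9*f (c(f, L) = -5 + f*9 = -5 + 9*f)
x(u) = (-33 + u)*(u² + 2*u) (x(u) = (-33 + u)*(u + (u² + u)) = (-33 + u)*(u + (u + u²)) = (-33 + u)*(u² + 2*u))
(-40221 + c(10, M(13)))*(-43520 + x((5 - 1)²)) = (-40221 + (-5 + 9*10))*(-43520 + (5 - 1)²*(-66 + ((5 - 1)²)² - 31*(5 - 1)²)) = (-40221 + (-5 + 90))*(-43520 + 4²*(-66 + (4²)² - 31*4²)) = (-40221 + 85)*(-43520 + 16*(-66 + 16² - 31*16)) = -40136*(-43520 + 16*(-66 + 256 - 496)) = -40136*(-43520 + 16*(-306)) = -40136*(-43520 - 4896) = -40136*(-48416) = 1943224576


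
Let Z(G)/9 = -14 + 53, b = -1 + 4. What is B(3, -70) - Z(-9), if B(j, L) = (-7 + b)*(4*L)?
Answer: 769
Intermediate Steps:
b = 3
B(j, L) = -16*L (B(j, L) = (-7 + 3)*(4*L) = -16*L)
Z(G) = 351 (Z(G) = 9*(-14 + 53) = 9*39 = 351)
B(3, -70) - Z(-9) = -16*(-70) - 1*351 = 1120 - 351 = 769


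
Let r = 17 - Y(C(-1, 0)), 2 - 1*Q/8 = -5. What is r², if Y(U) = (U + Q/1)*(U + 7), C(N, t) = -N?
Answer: 192721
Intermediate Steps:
Q = 56 (Q = 16 - 8*(-5) = 16 + 40 = 56)
Y(U) = (7 + U)*(56 + U) (Y(U) = (U + 56/1)*(U + 7) = (U + 56*1)*(7 + U) = (U + 56)*(7 + U) = (56 + U)*(7 + U) = (7 + U)*(56 + U))
r = -439 (r = 17 - (392 + (-1*(-1))² + 63*(-1*(-1))) = 17 - (392 + 1² + 63*1) = 17 - (392 + 1 + 63) = 17 - 1*456 = 17 - 456 = -439)
r² = (-439)² = 192721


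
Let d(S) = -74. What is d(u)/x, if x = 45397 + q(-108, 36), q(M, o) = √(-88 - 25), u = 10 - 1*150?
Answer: -1679689/1030443861 + 37*I*√113/1030443861 ≈ -0.0016301 + 3.8169e-7*I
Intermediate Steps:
u = -140 (u = 10 - 150 = -140)
q(M, o) = I*√113 (q(M, o) = √(-113) = I*√113)
x = 45397 + I*√113 ≈ 45397.0 + 10.63*I
d(u)/x = -74/(45397 + I*√113)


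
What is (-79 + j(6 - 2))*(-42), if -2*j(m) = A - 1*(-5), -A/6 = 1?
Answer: 3297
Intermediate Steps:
A = -6 (A = -6*1 = -6)
j(m) = ½ (j(m) = -(-6 - 1*(-5))/2 = -(-6 + 5)/2 = -½*(-1) = ½)
(-79 + j(6 - 2))*(-42) = (-79 + ½)*(-42) = -157/2*(-42) = 3297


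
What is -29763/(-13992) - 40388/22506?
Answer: 1586927/4771272 ≈ 0.33260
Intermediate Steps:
-29763/(-13992) - 40388/22506 = -29763*(-1/13992) - 40388*1/22506 = 9921/4664 - 20194/11253 = 1586927/4771272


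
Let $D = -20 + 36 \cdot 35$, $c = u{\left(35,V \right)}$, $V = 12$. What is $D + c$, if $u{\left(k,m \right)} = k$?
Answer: $1275$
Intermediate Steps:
$c = 35$
$D = 1240$ ($D = -20 + 1260 = 1240$)
$D + c = 1240 + 35 = 1275$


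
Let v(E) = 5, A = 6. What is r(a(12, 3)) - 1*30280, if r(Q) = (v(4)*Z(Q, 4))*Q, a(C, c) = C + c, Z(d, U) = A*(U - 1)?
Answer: -28930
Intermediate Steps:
Z(d, U) = -6 + 6*U (Z(d, U) = 6*(U - 1) = 6*(-1 + U) = -6 + 6*U)
r(Q) = 90*Q (r(Q) = (5*(-6 + 6*4))*Q = (5*(-6 + 24))*Q = (5*18)*Q = 90*Q)
r(a(12, 3)) - 1*30280 = 90*(12 + 3) - 1*30280 = 90*15 - 30280 = 1350 - 30280 = -28930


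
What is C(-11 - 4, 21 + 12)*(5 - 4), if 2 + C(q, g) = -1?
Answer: -3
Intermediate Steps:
C(q, g) = -3 (C(q, g) = -2 - 1 = -3)
C(-11 - 4, 21 + 12)*(5 - 4) = -3*(5 - 4) = -3*1 = -3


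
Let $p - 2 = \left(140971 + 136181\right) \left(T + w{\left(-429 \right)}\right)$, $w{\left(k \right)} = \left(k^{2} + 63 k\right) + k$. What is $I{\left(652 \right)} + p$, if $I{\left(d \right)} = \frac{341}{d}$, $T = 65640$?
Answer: $\frac{40156747288045}{652} \approx 6.159 \cdot 10^{10}$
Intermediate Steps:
$w{\left(k \right)} = k^{2} + 64 k$
$p = 61590103202$ ($p = 2 + \left(140971 + 136181\right) \left(65640 - 429 \left(64 - 429\right)\right) = 2 + 277152 \left(65640 - -156585\right) = 2 + 277152 \left(65640 + 156585\right) = 2 + 277152 \cdot 222225 = 2 + 61590103200 = 61590103202$)
$I{\left(652 \right)} + p = \frac{341}{652} + 61590103202 = \frac{40156747288045}{652}$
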